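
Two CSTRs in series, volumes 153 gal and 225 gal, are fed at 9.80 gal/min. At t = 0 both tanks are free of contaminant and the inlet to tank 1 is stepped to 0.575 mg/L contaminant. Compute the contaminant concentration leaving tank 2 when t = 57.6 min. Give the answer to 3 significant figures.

Species balance on tank i: dCᵢ/dt = (Cᵢ₋₁ − Cᵢ)/τᵢ with τᵢ = Vᵢ/Q.
τ₁ = 153/9.80 = 15.612 min; τ₂ = 225/9.80 = 22.959 min.
Solving the cascade with C₁(0)=C₂(0)=0 gives C₂(t) = C_in[1 − (τ₁ e^(−t/τ₁) − τ₂ e^(−t/τ₂))/(τ₁ − τ₂)].
At t = 57.6: e^(−t/τ₁) = 0.024987, e^(−t/τ₂) = 0.081366.
C₂ = 0.575·[1 − (15.612·0.024987 − 22.959·0.081366)/(-7.3469)] = 0.575·0.79883 = 0.45933 mg/L.

0.459 mg/L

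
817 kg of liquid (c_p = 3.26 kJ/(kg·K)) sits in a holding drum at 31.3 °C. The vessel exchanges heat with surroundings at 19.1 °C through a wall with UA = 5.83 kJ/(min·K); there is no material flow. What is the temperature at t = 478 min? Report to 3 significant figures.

Lumped-capacitance energy balance: M c_p dT/dt = UA(T_amb − T).
dT/dt = (T_ss − T)/τ with T_ss = T_amb = 19.100 °C, τ = M c_p/UA = 817·3.26/5.83 = 456.85 min.
Solution: T(t) = T_ss + (T₀ − T_ss) e^(−t/τ).
T(478) = 19.100 + (12.200)·0.35123 = 23.385 °C.

23.4 °C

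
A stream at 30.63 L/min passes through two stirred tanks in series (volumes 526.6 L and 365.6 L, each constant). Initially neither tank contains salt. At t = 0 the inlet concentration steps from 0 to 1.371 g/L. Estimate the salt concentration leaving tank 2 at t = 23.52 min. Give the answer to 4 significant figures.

Species balance on tank i: dCᵢ/dt = (Cᵢ₋₁ − Cᵢ)/τᵢ with τᵢ = Vᵢ/Q.
τ₁ = 526.6/30.63 = 17.1923 min; τ₂ = 365.6/30.63 = 11.9360 min.
Solving the cascade with C₁(0)=C₂(0)=0 gives C₂(t) = C_in[1 − (τ₁ e^(−t/τ₁) − τ₂ e^(−t/τ₂))/(τ₁ − τ₂)].
At t = 23.52: e^(−t/τ₁) = 0.254602, e^(−t/τ₂) = 0.139386.
C₂ = 1.371·[1 − (17.1923·0.254602 − 11.9360·0.139386)/(5.25628)] = 1.371·0.483766 = 0.663243 g/L.

0.6632 g/L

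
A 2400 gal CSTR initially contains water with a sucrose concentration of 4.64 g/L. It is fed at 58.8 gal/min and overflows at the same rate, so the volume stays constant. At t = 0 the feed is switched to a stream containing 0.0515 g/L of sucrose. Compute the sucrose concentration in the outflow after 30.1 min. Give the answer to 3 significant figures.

Accumulation = in − out for the solute gives V dC/dt = Q(C_in − C).
So dC/dt = (C_in − C)/τ with τ = V/Q = 2400/58.8 = 40.816 min.
This is linear first-order; C(t) = C_in + (C₀ − C_in) e^(−t/τ).
C(30.1) = 0.0515 + (4.64 − 0.0515)·e^(−30.1/40.816) = 0.0515 + (4.5885)·0.47833 = 2.2463 g/L.

2.25 g/L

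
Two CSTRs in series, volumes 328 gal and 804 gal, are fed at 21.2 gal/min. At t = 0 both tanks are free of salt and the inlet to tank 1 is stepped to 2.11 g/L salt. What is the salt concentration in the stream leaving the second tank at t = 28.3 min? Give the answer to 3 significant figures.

Species balance on tank i: dCᵢ/dt = (Cᵢ₋₁ − Cᵢ)/τᵢ with τᵢ = Vᵢ/Q.
τ₁ = 328/21.2 = 15.472 min; τ₂ = 804/21.2 = 37.925 min.
Solving the cascade with C₁(0)=C₂(0)=0 gives C₂(t) = C_in[1 − (τ₁ e^(−t/τ₁) − τ₂ e^(−t/τ₂))/(τ₁ − τ₂)].
At t = 28.3: e^(−t/τ₁) = 0.16055, e^(−t/τ₂) = 0.47416.
C₂ = 2.11·[1 − (15.472·0.16055 − 37.925·0.47416)/(-22.453)] = 2.11·0.30975 = 0.65356 g/L.

0.654 g/L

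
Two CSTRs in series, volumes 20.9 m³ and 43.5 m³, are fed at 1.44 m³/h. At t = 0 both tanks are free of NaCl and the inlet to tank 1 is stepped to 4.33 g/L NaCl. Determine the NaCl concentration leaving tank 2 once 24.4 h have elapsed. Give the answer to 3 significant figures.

1.36 g/L

Species balance on tank i: dCᵢ/dt = (Cᵢ₋₁ − Cᵢ)/τᵢ with τᵢ = Vᵢ/Q.
τ₁ = 20.9/1.44 = 14.514 h; τ₂ = 43.5/1.44 = 30.208 h.
Solving the cascade with C₁(0)=C₂(0)=0 gives C₂(t) = C_in[1 − (τ₁ e^(−t/τ₁) − τ₂ e^(−t/τ₂))/(τ₁ − τ₂)].
At t = 24.4: e^(−t/τ₁) = 0.18616, e^(−t/τ₂) = 0.44587.
C₂ = 4.33·[1 − (14.514·0.18616 − 30.208·0.44587)/(-15.694)] = 4.33·0.31395 = 1.3594 g/L.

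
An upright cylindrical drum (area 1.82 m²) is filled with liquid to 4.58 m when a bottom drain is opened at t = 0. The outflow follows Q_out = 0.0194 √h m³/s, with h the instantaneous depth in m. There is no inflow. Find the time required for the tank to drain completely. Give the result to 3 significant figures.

With no inflow, A dh/dt = −0.0194 √h.
∫ h^(−1/2) dh = −(0.0194/A) ∫ dt, giving 2√h = 2√h₀ − (0.0194/A) t.
Set h = 0: 2√h₀ = (0.0194/A) t_empty ⇒ t_empty = 2A√h₀/0.0194.
t_empty = 2·1.82·√4.58/0.0194 = 3.6400·2.1401/0.0194 = 401.54 s.

402 s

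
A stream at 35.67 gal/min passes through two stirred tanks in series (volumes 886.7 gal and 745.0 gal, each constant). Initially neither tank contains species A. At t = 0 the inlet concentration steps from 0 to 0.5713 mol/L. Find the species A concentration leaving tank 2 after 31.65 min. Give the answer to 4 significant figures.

Each tank obeys Vᵢ dCᵢ/dt = Q(Cᵢ₋₁ − Cᵢ), so τᵢ = Vᵢ/Q.
τ₁ = 886.7/35.67 = 24.8584 min; τ₂ = 745.0/35.67 = 20.8859 min.
Tank 1: C₁ = C_in(1 − e^(−t/τ₁)). Tank 2 (τ₁ ≠ τ₂): C₂ = C_in[1 − (τ₁ e^(−t/τ₁) − τ₂ e^(−t/τ₂))/(τ₁ − τ₂)].
At t = 31.65: e^(−t/τ₁) = 0.279932, e^(−t/τ₂) = 0.219725.
C₂ = 0.5713·[1 − (24.8584·0.279932 − 20.8859·0.219725)/(3.97253)] = 0.5713·0.403530 = 0.230537 mol/L.

0.2305 mol/L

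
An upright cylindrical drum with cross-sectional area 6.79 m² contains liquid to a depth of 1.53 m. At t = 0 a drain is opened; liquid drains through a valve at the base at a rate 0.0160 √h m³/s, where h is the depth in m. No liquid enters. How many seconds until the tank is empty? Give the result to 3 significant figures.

Accumulation of liquid (constant cross-section A): A dh/dt = −0.0160 √h.
∫ h^(−1/2) dh = −(0.0160/A) ∫ dt, giving 2√h = 2√h₀ − (0.0160/A) t.
Tank is empty when √h = 0: t_empty = 2A√h₀/0.0160.
t_empty = 2·6.79·√1.53/0.0160 = 13.580·1.2369/0.0160 = 1049.8 s.

1050 s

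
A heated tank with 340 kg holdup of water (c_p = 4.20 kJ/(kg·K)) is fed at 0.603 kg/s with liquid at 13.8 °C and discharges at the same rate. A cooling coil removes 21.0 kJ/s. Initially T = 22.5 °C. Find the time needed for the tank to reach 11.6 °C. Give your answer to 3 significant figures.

578 s

Energy balance: M c_p dT/dt = ṁ c_p (T_in − T) − 21.0.
τ = M/ṁ = 563.85 s; T_ss = T_in − Q̇/(ṁ c_p) = 5.5081 °C.
T(t) = T_ss + (T₀ − T_ss) e^(−t/τ). Set T = 11.6:
e^(−t/τ) = (11.6 − 5.5081)/(22.5 − 5.5081) = 0.35852
t = −563.85 · ln(0.35852) = 578.38 s.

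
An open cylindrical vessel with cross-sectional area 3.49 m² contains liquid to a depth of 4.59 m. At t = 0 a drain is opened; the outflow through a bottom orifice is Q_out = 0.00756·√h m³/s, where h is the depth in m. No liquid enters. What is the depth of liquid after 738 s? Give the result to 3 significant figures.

1.80 m

Accumulation of liquid (constant cross-section A): A dh/dt = −0.00756 √h.
Separate and integrate: 2(√h − √h₀) = −(0.00756/A) t.
√h = √4.59 − 0.00756·738/(2·3.49) = 2.1424 − 0.79932 = 1.3431.
h = 1.3431² = 1.8039 m.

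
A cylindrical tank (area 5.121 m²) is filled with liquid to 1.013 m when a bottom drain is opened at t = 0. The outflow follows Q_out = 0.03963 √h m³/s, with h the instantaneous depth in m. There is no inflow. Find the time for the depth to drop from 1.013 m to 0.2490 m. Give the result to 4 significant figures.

Volume balance on the tank: A dh/dt = −0.03963 √h.
Separate and integrate: 2(√h − √h₀) = −(0.03963/A) t.
t = 2A(√h₀ − √h)/0.03963 = 2·5.121·(√1.013 − √0.2490)/0.03963
  = 10.2420 × (1.00648 − 0.498999) / 0.03963 = 131.153 s.

131.2 s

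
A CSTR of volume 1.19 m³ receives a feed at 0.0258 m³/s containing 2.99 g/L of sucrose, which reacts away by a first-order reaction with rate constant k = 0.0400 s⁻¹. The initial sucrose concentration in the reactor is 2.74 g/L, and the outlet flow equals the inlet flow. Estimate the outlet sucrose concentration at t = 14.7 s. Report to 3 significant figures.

1.73 g/L

Accumulation = in − out − consumed: V dC/dt = Q C_in − Q C − k V C.
dC/dt = (Q/V) C_in − (Q/V + k) C; effective rate a = Q/V + k = 0.021681 + 0.0400 = 0.061681 s⁻¹.
C_ss = Q C_in/(Q + kV) = 1.0510 g/L; C(t) = C_ss + (C₀ − C_ss) e^(−a t).
C(14.7) = 1.0510 + (1.6890)·e^(−0.061681·14.7) = 1.0510 + (1.6890)·0.40385 = 1.7331 g/L.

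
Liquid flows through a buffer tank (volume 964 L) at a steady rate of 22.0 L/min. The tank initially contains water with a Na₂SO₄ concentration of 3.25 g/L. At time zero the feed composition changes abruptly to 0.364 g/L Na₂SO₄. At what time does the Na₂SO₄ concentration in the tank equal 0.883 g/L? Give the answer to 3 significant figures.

Species balance: V dC/dt = Q(C_in − C) ⇒ τ = V/Q = 43.818 min.
C(t) = C_in + (C₀ − C_in) e^(−t/τ). Set C = 0.883 and solve for t:
e^(−t/τ) = (C − C_in)/(C₀ − C_in) = (0.883 − 0.364)/(3.25 − 0.364) = 0.17983
t = −τ ln(…) = 43.818 × 1.7157 = 75.180 min.

75.2 min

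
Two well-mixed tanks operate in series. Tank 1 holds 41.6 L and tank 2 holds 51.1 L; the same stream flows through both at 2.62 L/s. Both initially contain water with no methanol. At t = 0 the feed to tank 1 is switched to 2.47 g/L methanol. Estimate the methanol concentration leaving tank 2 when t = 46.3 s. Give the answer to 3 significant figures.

1.82 g/L

Time constants: τᵢ = Vᵢ/Q for each well-mixed tank.
τ₁ = 41.6/2.62 = 15.878 s; τ₂ = 51.1/2.62 = 19.504 s.
Solving the cascade with C₁(0)=C₂(0)=0 gives C₂(t) = C_in[1 − (τ₁ e^(−t/τ₁) − τ₂ e^(−t/τ₂))/(τ₁ − τ₂)].
At t = 46.3: e^(−t/τ₁) = 0.054149, e^(−t/τ₂) = 0.093117.
C₂ = 2.47·[1 − (15.878·0.054149 − 19.504·0.093117)/(-3.6260)] = 2.47·0.73624 = 1.8185 g/L.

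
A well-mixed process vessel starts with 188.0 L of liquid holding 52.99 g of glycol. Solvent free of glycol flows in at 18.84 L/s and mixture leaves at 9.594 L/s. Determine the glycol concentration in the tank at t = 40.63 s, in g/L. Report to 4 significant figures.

0.03009 g/L

Let m(t) be the amount of glycol. Volume: V(t) = V₀ + (Q_in − Q_out) t = 188.0 + 9.24600 t; V(40.63) = 563.665 L.
No glycol enters, so dm/dt = −Q_out · (m/V).
dm/m = −Q_out dt/(V₀ + 9.24600 t); integrating gives ln(m/m₀) = −(Q_out/(Q_in−Q_out)) ln(V/V₀).
m = m₀ (V₀/V)^(Q_out/(Q_in−Q_out)) = 52.99 × (188.0/563.665)^(1.03764) = 16.9583 g.
C = m/V = 16.9583/563.665 = 0.0300858 g/L.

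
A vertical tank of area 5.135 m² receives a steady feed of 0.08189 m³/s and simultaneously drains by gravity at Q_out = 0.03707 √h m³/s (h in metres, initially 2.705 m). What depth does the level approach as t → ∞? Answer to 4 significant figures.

A dh/dt = Q_in − 0.03707 √h. Steady state requires inflow = outflow:
Q_in = 0.03707 √h_ss ⇒ √h_ss = 0.08189/0.03707 = 2.20906.
h_ss = 2.20906² = 4.87996 m. (Since h₀ = 2.705 m < h_ss, the level will rise toward this value.)

4.880 m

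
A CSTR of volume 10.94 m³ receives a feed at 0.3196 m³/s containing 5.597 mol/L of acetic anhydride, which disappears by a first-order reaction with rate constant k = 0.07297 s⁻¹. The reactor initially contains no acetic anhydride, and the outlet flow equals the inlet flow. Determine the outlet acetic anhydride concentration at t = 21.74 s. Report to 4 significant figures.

Species balance: V dC/dt = Q C_in − Q C − k V C.
This is linear with rate a = Q/V + k = 0.102184 s⁻¹.
C_ss = Q C_in/(Q + kV) = 1.60016 mol/L; C(t) = C_ss + (C₀ − C_ss) e^(−a t).
C(21.74) = 1.60016 + (-1.60016)·e^(−0.102184·21.74) = 1.60016 + (-1.60016)·0.108449 = 1.42662 mol/L.

1.427 mol/L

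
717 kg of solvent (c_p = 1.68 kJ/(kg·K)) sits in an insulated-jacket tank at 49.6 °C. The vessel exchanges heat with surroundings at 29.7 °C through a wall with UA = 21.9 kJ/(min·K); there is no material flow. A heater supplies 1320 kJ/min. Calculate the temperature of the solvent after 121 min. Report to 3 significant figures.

85.5 °C

M c_p dT/dt = −UA(T − T_amb) + Q̇.
dT/dt = (T_ss − T)/τ with T_ss = T_amb + Q̇/UA = 29.7 + 1320/21.9 = 89.974 °C, τ = M c_p/UA = 717·1.68/21.9 = 55.003 min.
Integrating: T(t) = T_ss + (T₀ − T_ss) e^(−t/τ).
T(121) = 89.974 + (-40.374)·0.11082 = 85.500 °C.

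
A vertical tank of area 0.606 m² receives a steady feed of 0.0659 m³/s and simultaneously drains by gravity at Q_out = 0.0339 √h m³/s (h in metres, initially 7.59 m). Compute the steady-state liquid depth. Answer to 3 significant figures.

3.78 m

A dh/dt = Q_in − 0.0339 √h. Steady state requires inflow = outflow:
Q_in = 0.0339 √h_ss ⇒ √h_ss = 0.0659/0.0339 = 1.9440.
h_ss = 1.9440² = 3.7790 m. (Since h₀ = 7.59 m > h_ss, the level will fall toward this value.)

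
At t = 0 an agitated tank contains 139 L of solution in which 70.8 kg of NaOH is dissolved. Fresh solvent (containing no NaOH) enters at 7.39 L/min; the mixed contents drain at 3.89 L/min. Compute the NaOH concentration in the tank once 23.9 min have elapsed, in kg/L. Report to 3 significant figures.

0.188 kg/L

Total volume: dV/dt = Q_in − Q_out = 3.5000 L/min, so V(t) = 139 + 3.5000 t and V(23.9) = 222.65 L.
Solute balance: dm/dt = 0 − Q_out C = −Q_out m/V(t).
dm/m = −Q_out dt/(V₀ + 3.5000 t); integrating gives ln(m/m₀) = −(Q_out/(Q_in−Q_out)) ln(V/V₀).
m = m₀ (V₀/V)^(Q_out/(Q_in−Q_out)) = 70.8 × (139/222.65)^(1.1114) = 41.940 kg.
C = m/V = 41.940/222.65 = 0.18837 kg/L.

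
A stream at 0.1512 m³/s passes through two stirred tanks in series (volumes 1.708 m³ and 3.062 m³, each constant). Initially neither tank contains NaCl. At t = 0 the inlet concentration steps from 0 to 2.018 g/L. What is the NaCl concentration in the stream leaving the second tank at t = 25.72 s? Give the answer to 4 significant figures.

0.9976 g/L

Each tank obeys Vᵢ dCᵢ/dt = Q(Cᵢ₋₁ − Cᵢ), so τᵢ = Vᵢ/Q.
τ₁ = 1.708/0.1512 = 11.2963 s; τ₂ = 3.062/0.1512 = 20.2513 s.
Solving the cascade with C₁(0)=C₂(0)=0 gives C₂(t) = C_in[1 − (τ₁ e^(−t/τ₁) − τ₂ e^(−t/τ₂))/(τ₁ − τ₂)].
At t = 25.72: e^(−t/τ₁) = 0.102607, e^(−t/τ₂) = 0.280820.
C₂ = 2.018·[1 − (11.2963·0.102607 − 20.2513·0.280820)/(-8.95503)] = 2.018·0.494373 = 0.997644 g/L.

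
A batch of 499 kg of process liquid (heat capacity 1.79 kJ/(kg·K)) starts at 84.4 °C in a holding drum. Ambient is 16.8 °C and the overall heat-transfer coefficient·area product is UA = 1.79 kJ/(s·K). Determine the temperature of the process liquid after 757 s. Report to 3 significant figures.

31.6 °C

First-law balance (no shaft work): M c_p dT/dt = −UA(T − T_amb).
dT/dt = (T_ss − T)/τ with T_ss = T_amb = 16.800 °C, τ = M c_p/UA = 499·1.79/1.79 = 499.00 s.
This is linear first-order; T(t) = T_ss + (T₀ − T_ss) e^(−t/τ).
T(757) = 16.800 + (67.600)·0.21936 = 31.629 °C.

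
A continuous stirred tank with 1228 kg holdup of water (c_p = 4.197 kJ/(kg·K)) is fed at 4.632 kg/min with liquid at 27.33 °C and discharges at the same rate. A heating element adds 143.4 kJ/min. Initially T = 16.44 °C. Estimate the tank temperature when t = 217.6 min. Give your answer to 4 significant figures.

M c_p dT/dt = ṁ c_p (T_in − T) + Q̇.
τ = M/ṁ = 265.112 min; T_ss = T_in + Q̇/(ṁ c_p) = 27.33 + 143.4/(4.632·4.197) = 34.7064 °C.
Integrating: T(t) = T_ss + (T₀ − T_ss) e^(−t/τ).
T(217.6) = 34.7064 + (-18.2664)·e^(−217.6/265.112) = 34.7064 + (-18.2664)·0.440086 = 26.6676 °C.

26.67 °C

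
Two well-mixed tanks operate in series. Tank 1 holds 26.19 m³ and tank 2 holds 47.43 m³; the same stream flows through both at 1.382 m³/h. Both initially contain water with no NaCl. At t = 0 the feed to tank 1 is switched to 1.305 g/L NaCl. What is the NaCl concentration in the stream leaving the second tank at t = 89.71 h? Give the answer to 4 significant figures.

Time constants: τᵢ = Vᵢ/Q for each well-mixed tank.
τ₁ = 26.19/1.382 = 18.9508 h; τ₂ = 47.43/1.382 = 34.3198 h.
Tank 1: C₁ = C_in(1 − e^(−t/τ₁)). Tank 2 (τ₁ ≠ τ₂): C₂ = C_in[1 − (τ₁ e^(−t/τ₁) − τ₂ e^(−t/τ₂))/(τ₁ − τ₂)].
At t = 89.71: e^(−t/τ₁) = 0.00879266, e^(−t/τ₂) = 0.0732453.
C₂ = 1.305·[1 − (18.9508·0.00879266 − 34.3198·0.0732453)/(-15.3690)] = 1.305·0.847281 = 1.10570 g/L.

1.106 g/L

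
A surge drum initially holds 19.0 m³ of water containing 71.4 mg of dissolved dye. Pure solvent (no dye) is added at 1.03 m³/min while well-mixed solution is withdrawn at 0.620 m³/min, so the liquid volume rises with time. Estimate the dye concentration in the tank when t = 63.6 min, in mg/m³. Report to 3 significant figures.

0.429 mg/m³

Total volume: dV/dt = Q_in − Q_out = 0.41000 m³/min, so V(t) = 19.0 + 0.41000 t and V(63.6) = 45.076 m³.
Species balance (pure solvent in): dm/dt = −Q_out · m/V(t).
Separate: dm/m = −Q_out dt/V(t) ⇒ ln(m/m₀) = −(Q_out/(Q_in−Q_out)) ln(V/V₀).
m = m₀ (V₀/V)^(Q_out/(Q_in−Q_out)) = 71.4 × (19.0/45.076)^(1.5122) = 19.335 mg.
C = m/V = 19.335/45.076 = 0.42893 mg/m³.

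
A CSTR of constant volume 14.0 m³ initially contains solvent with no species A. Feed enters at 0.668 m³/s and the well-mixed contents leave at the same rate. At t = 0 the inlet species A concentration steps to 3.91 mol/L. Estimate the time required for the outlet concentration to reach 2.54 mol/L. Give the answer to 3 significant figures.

22.0 s

Species balance: V dC/dt = Q(C_in − C) ⇒ τ = V/Q = 20.958 s.
C(t) = C_in + (C₀ − C_in) e^(−t/τ). Set C = 2.54 and solve for t:
e^(−t/τ) = (C − C_in)/(C₀ − C_in) = (2.54 − 3.91)/(0 − 3.91) = 0.35038
t = −τ ln(…) = 20.958 × 1.0487 = 21.979 s.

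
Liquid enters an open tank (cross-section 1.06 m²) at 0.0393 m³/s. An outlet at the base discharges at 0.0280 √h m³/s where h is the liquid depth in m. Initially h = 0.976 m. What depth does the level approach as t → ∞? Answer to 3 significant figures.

1.97 m

Unsteady balance on liquid volume: A dh/dt = Q_in − 0.0280 √h. At steady state dh/dt = 0:
Q_in = 0.0280 √h_ss ⇒ √h_ss = 0.0393/0.0280 = 1.4036.
h_ss = 1.4036² = 1.9700 m. (Since h₀ = 0.976 m < h_ss, the level will rise toward this value.)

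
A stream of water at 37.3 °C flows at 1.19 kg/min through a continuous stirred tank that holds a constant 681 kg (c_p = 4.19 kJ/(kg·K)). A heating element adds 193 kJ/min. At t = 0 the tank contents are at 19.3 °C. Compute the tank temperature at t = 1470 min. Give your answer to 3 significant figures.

M c_p dT/dt = ṁ c_p (T_in − T) + Q̇.
τ = M/ṁ = 572.27 min; T_ss = T_in + Q̇/(ṁ c_p) = 37.3 + 193/(1.19·4.19) = 76.008 °C.
This is linear first-order; T(t) = T_ss + (T₀ − T_ss) e^(−t/τ).
T(1470) = 76.008 + (-56.708)·e^(−1470/572.27) = 76.008 + (-56.708)·0.076633 = 71.662 °C.

71.7 °C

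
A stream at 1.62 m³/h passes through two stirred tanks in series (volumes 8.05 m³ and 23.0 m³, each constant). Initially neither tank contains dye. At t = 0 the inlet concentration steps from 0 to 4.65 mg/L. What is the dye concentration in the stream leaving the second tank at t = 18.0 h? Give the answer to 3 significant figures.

2.70 mg/L

Time constants: τᵢ = Vᵢ/Q for each well-mixed tank.
τ₁ = 8.05/1.62 = 4.9691 h; τ₂ = 23.0/1.62 = 14.198 h.
Tank 1: C₁ = C_in(1 − e^(−t/τ₁)). Tank 2 (τ₁ ≠ τ₂): C₂ = C_in[1 − (τ₁ e^(−t/τ₁) − τ₂ e^(−t/τ₂))/(τ₁ − τ₂)].
At t = 18.0: e^(−t/τ₁) = 0.026720, e^(−t/τ₂) = 0.28144.
C₂ = 4.65·[1 − (4.9691·0.026720 − 14.198·0.28144)/(-9.2284)] = 4.65·0.58140 = 2.7035 mg/L.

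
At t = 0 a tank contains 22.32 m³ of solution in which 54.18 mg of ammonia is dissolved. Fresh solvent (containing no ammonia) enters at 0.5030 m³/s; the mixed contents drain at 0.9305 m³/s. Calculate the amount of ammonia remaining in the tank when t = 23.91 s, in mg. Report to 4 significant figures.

14.29 mg

Total volume: dV/dt = Q_in − Q_out = -0.427500 m³/s, so V(t) = 22.32 − 0.427500 t and V(23.91) = 12.0985 m³.
No ammonia enters, so dm/dt = −Q_out · (m/V).
dm/m = −Q_out dt/(V₀ − 0.427500 t); integrating gives ln(m/m₀) = −(Q_out/(Q_in−Q_out)) ln(V/V₀).
m = m₀ (V₀/V)^(Q_out/(Q_in−Q_out)) = 54.18 × (22.32/12.0985)^(-2.17661) = 14.2870 mg.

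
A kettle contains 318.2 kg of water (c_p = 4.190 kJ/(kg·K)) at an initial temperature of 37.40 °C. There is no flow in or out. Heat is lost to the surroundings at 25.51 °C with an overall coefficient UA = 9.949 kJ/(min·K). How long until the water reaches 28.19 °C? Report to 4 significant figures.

Heat balance on the well-mixed liquid: M c_p dT/dt = −UA(T − T_amb).
τ = M c_p/UA = 134.009 min; T_ss = T_amb = 25.5100 °C.
T(t) = T_ss + (T₀ − T_ss)e^(−t/τ); set T = 28.19:
t = −τ ln[(T − T_ss)/(T₀ − T_ss)] = −134.009 · ln(0.225399) = 199.658 min.

199.7 min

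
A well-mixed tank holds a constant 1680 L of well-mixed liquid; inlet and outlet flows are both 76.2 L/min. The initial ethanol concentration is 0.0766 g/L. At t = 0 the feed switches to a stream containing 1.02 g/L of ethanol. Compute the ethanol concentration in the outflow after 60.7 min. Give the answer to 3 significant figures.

0.960 g/L

Accumulation = in − out for the solute gives V dC/dt = Q(C_in − C).
Time constant τ = V/Q = 1680/76.2 = 22.047 min.
Integrating: C(t) = C_in + (C₀ − C_in) e^(−t/τ).
C(60.7) = 1.02 + (0.0766 − 1.02)·e^(−60.7/22.047) = 1.02 + (-0.94340)·0.063725 = 0.95988 g/L.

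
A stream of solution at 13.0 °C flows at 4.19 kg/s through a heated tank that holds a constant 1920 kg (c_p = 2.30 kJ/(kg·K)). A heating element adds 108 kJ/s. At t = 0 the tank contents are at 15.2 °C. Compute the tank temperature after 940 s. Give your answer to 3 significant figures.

23.0 °C

First-law balance (no shaft work): M c_p dT/dt = ṁ c_p (T_in − T) + 108.
Rearrange: dT/dt = (T_ss − T)/τ with τ = M/ṁ = 458.23 s and T_ss = T_in + Q̇/(ṁ c_p) = 24.207 °C.
Solution: T(t) = T_ss + (T₀ − T_ss) e^(−t/τ).
T(940) = 24.207 + (-9.0068)·e^(−940/458.23) = 24.207 + (-9.0068)·0.12856 = 23.049 °C.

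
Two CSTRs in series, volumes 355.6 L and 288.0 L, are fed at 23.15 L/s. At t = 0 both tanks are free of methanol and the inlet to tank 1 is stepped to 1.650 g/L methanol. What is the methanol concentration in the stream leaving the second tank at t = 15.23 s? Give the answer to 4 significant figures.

Each tank obeys Vᵢ dCᵢ/dt = Q(Cᵢ₋₁ − Cᵢ), so τᵢ = Vᵢ/Q.
τ₁ = 355.6/23.15 = 15.3607 s; τ₂ = 288.0/23.15 = 12.4406 s.
Solving the cascade with C₁(0)=C₂(0)=0 gives C₂(t) = C_in[1 − (τ₁ e^(−t/τ₁) − τ₂ e^(−t/τ₂))/(τ₁ − τ₂)].
At t = 15.23: e^(−t/τ₁) = 0.371023, e^(−t/τ₂) = 0.293988.
C₂ = 1.650·[1 − (15.3607·0.371023 − 12.4406·0.293988)/(2.92009)] = 1.650·0.300781 = 0.496288 g/L.

0.4963 g/L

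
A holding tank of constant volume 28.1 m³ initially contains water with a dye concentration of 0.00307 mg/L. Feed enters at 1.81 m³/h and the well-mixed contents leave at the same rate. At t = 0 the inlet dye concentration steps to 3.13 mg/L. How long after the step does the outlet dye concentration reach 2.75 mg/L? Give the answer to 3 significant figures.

32.7 h

Species balance: V dC/dt = Q(C_in − C) ⇒ τ = V/Q = 15.525 h.
C(t) = C_in + (C₀ − C_in) e^(−t/τ). Set C = 2.75 and solve for t:
e^(−t/τ) = (C − C_in)/(C₀ − C_in) = (2.75 − 3.13)/(0.00307 − 3.13) = 0.12152
t = −τ ln(…) = 15.525 × 2.1076 = 32.721 h.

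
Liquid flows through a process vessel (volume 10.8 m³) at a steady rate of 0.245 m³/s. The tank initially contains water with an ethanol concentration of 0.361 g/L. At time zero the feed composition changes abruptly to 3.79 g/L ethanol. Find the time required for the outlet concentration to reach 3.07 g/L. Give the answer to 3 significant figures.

Transient balance on the dissolved component: V dC/dt = Q(C_in − C), so τ = V/Q = 44.082 s.
C(t) = C_in + (C₀ − C_in) e^(−t/τ). Set C = 3.07 and solve for t:
e^(−t/τ) = (C − C_in)/(C₀ − C_in) = (3.07 − 3.79)/(0.361 − 3.79) = 0.20997
t = −τ ln(…) = 44.082 × 1.5608 = 68.801 s.

68.8 s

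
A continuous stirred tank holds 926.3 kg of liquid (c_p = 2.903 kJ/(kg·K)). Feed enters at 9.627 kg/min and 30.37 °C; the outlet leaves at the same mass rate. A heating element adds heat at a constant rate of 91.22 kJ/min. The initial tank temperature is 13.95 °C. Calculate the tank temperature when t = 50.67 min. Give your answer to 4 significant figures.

M c_p dT/dt = ṁ c_p (T_in − T) + Q̇.
Rearrange: dT/dt = (T_ss − T)/τ with τ = M/ṁ = 96.2190 min and T_ss = T_in + Q̇/(ṁ c_p) = 33.6340 °C.
Integrating: T(t) = T_ss + (T₀ − T_ss) e^(−t/τ).
T(50.67) = 33.6340 + (-19.6840)·e^(−50.67/96.2190) = 33.6340 + (-19.6840)·0.590603 = 22.0086 °C.

22.01 °C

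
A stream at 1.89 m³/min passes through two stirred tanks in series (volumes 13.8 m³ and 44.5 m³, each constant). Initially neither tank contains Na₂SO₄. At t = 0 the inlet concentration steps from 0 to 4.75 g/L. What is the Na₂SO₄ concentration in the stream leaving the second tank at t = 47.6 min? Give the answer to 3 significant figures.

3.84 g/L

Each tank obeys Vᵢ dCᵢ/dt = Q(Cᵢ₋₁ − Cᵢ), so τᵢ = Vᵢ/Q.
τ₁ = 13.8/1.89 = 7.3016 min; τ₂ = 44.5/1.89 = 23.545 min.
Tank 1: C₁ = C_in(1 − e^(−t/τ₁)). Tank 2 (τ₁ ≠ τ₂): C₂ = C_in[1 − (τ₁ e^(−t/τ₁) − τ₂ e^(−t/τ₂))/(τ₁ − τ₂)].
At t = 47.6: e^(−t/τ₁) = 0.0014750, e^(−t/τ₂) = 0.13244.
C₂ = 4.75·[1 − (7.3016·0.0014750 − 23.545·0.13244)/(-16.243)] = 4.75·0.80870 = 3.8413 g/L.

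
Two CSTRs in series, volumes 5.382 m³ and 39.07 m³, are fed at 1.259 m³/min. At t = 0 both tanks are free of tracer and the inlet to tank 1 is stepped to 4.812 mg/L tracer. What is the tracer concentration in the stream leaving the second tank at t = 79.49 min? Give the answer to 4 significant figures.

4.381 mg/L

Time constants: τᵢ = Vᵢ/Q for each well-mixed tank.
τ₁ = 5.382/1.259 = 4.27482 min; τ₂ = 39.07/1.259 = 31.0326 min.
Tank 1: C₁ = C_in(1 − e^(−t/τ₁)). Tank 2 (τ₁ ≠ τ₂): C₂ = C_in[1 − (τ₁ e^(−t/τ₁) − τ₂ e^(−t/τ₂))/(τ₁ − τ₂)].
At t = 79.49: e^(−t/τ₁) = 8.40088e-09, e^(−t/τ₂) = 0.0771887.
C₂ = 4.812·[1 − (4.27482·8.40088e-09 − 31.0326·0.0771887)/(-26.7577)] = 4.812·0.910480 = 4.38123 mg/L.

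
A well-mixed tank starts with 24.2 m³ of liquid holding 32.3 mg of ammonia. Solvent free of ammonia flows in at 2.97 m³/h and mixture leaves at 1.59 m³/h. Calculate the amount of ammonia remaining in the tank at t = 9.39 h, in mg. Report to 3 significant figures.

19.7 mg

Let m(t) be the amount of ammonia. Volume: V(t) = V₀ + (Q_in − Q_out) t = 24.2 + 1.3800 t; V(9.39) = 37.158 m³.
No ammonia enters, so dm/dt = −Q_out · (m/V).
Separate: dm/m = −Q_out dt/V(t) ⇒ ln(m/m₀) = −(Q_out/(Q_in−Q_out)) ln(V/V₀).
m = m₀ (V₀/V)^(Q_out/(Q_in−Q_out)) = 32.3 × (24.2/37.158)^(1.1522) = 19.707 mg.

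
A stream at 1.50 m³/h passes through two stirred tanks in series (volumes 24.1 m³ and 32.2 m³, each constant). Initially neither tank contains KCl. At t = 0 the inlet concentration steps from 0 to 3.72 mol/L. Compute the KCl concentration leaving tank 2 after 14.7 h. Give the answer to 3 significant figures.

0.697 mol/L

Species balance on tank i: dCᵢ/dt = (Cᵢ₋₁ − Cᵢ)/τᵢ with τᵢ = Vᵢ/Q.
τ₁ = 24.1/1.50 = 16.067 h; τ₂ = 32.2/1.50 = 21.467 h.
Tank 1: C₁ = C_in(1 − e^(−t/τ₁)). Tank 2 (τ₁ ≠ τ₂): C₂ = C_in[1 − (τ₁ e^(−t/τ₁) − τ₂ e^(−t/τ₂))/(τ₁ − τ₂)].
At t = 14.7: e^(−t/τ₁) = 0.40054, e^(−t/τ₂) = 0.50420.
C₂ = 3.72·[1 − (16.067·0.40054 − 21.467·0.50420)/(-5.4000)] = 3.72·0.18738 = 0.69707 mol/L.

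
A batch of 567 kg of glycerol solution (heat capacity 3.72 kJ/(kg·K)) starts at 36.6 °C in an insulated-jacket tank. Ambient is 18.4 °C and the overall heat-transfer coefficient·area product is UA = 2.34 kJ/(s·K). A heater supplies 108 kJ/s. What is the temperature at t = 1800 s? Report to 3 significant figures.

Unsteady energy balance on the tank contents: M c_p dT/dt = −UA(T − T_amb) + Q̇.
dT/dt = (T_ss − T)/τ with T_ss = T_amb + Q̇/UA = 18.4 + 108/2.34 = 64.554 °C, τ = M c_p/UA = 567·3.72/2.34 = 901.38 s.
Integrating: T(t) = T_ss + (T₀ − T_ss) e^(−t/τ).
T(1800) = 64.554 + (-27.954)·0.13575 = 60.759 °C.

60.8 °C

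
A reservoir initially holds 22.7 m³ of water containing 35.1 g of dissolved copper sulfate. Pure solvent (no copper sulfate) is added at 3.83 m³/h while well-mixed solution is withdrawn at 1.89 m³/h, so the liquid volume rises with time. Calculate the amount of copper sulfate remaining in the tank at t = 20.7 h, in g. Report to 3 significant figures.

13.0 g

Total volume: dV/dt = Q_in − Q_out = 1.9400 m³/h, so V(t) = 22.7 + 1.9400 t and V(20.7) = 62.858 m³.
No copper sulfate enters, so dm/dt = −Q_out · (m/V).
Separate: dm/m = −Q_out dt/V(t) ⇒ ln(m/m₀) = −(Q_out/(Q_in−Q_out)) ln(V/V₀).
m = m₀ (V₀/V)^(Q_out/(Q_in−Q_out)) = 35.1 × (22.7/62.858)^(0.97423) = 13.013 g.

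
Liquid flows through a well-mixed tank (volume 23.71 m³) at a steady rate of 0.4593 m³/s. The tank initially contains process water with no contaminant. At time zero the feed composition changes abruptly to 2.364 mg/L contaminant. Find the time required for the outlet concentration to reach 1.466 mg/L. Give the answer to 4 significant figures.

49.97 s

Accumulation = in − out for the solute gives V dC/dt = Q(C_in − C), so τ = V/Q = 51.6220 s.
C(t) = C_in + (C₀ − C_in) e^(−t/τ). Set C = 1.466 and solve for t:
e^(−t/τ) = (C − C_in)/(C₀ − C_in) = (1.466 − 2.364)/(0 − 2.364) = 0.379865
t = −τ ln(…) = 51.6220 × 0.967940 = 49.9670 s.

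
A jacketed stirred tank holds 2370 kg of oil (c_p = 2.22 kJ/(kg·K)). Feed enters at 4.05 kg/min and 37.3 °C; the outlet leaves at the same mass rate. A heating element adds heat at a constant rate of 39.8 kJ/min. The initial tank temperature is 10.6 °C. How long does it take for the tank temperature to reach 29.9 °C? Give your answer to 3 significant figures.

Energy balance: M c_p dT/dt = ṁ c_p (T_in − T) + 39.8.
τ = M/ṁ = 585.19 min; T_ss = T_in + Q̇/(ṁ c_p) = 41.727 °C.
T(t) = T_ss + (T₀ − T_ss) e^(−t/τ). Set T = 29.9:
e^(−t/τ) = (29.9 − 41.727)/(10.6 − 41.727) = 0.37995
t = −585.19 · ln(0.37995) = 566.29 min.

566 min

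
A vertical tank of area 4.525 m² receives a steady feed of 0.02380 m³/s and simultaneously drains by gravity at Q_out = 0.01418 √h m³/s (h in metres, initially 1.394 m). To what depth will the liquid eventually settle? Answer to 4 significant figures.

A dh/dt = Q_in − 0.01418 √h. Steady state requires inflow = outflow:
Q_in = 0.01418 √h_ss ⇒ √h_ss = 0.02380/0.01418 = 1.67842.
h_ss = 1.67842² = 2.81709 m. (Since h₀ = 1.394 m < h_ss, the level will rise toward this value.)

2.817 m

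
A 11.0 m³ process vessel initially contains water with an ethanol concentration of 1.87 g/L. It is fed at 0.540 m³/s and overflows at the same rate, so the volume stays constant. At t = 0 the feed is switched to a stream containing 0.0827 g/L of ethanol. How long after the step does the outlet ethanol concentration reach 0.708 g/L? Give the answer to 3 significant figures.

Species balance: V dC/dt = Q(C_in − C) ⇒ τ = V/Q = 20.370 s.
C(t) = C_in + (C₀ − C_in) e^(−t/τ). Set C = 0.708 and solve for t:
e^(−t/τ) = (C − C_in)/(C₀ − C_in) = (0.708 − 0.0827)/(1.87 − 0.0827) = 0.34986
t = −τ ln(…) = 20.370 × 1.0502 = 21.394 s.

21.4 s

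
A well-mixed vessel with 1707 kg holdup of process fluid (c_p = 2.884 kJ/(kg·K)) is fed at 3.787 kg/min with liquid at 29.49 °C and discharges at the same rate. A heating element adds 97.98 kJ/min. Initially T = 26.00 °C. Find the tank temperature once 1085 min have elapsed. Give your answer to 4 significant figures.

37.34 °C

Unsteady energy balance on the tank contents: M c_p dT/dt = ṁ c_p (T_in − T) + 97.98.
τ = M/ṁ = 450.753 min; T_ss = T_in + Q̇/(ṁ c_p) = 29.49 + 97.98/(3.787·2.884) = 38.4611 °C.
Solution: T(t) = T_ss + (T₀ − T_ss) e^(−t/τ).
T(1085) = 38.4611 + (-12.4611)·e^(−1085/450.753) = 38.4611 + (-12.4611)·0.0900774 = 37.3387 °C.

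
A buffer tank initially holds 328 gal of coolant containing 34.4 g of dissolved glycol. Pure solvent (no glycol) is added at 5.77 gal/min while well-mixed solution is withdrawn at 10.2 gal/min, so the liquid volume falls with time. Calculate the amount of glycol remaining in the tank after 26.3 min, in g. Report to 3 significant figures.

12.5 g

Total volume: dV/dt = Q_in − Q_out = -4.4300 gal/min, so V(t) = 328 − 4.4300 t and V(26.3) = 211.49 gal.
Solute balance: dm/dt = 0 − Q_out C = −Q_out m/V(t).
Separate: dm/m = −Q_out dt/V(t) ⇒ ln(m/m₀) = −(Q_out/(Q_in−Q_out)) ln(V/V₀).
m = m₀ (V₀/V)^(Q_out/(Q_in−Q_out)) = 34.4 × (328/211.49)^(-2.3025) = 12.524 g.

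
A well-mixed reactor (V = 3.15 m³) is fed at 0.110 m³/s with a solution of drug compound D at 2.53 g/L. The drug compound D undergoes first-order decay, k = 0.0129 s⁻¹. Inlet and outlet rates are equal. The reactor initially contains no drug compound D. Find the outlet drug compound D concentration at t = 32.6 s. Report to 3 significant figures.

1.46 g/L

V dC/dt = Q(C_in − C) − k V C.
dC/dt = (Q/V) C_in − (Q/V + k) C; effective rate a = Q/V + k = 0.034921 + 0.0129 = 0.047821 s⁻¹.
C_ss = Q C_in/(Q + kV) = 1.8475 g/L; C(t) = C_ss + (C₀ − C_ss) e^(−a t).
C(32.6) = 1.8475 + (-1.8475)·e^(−0.047821·32.6) = 1.8475 + (-1.8475)·0.21036 = 1.4589 g/L.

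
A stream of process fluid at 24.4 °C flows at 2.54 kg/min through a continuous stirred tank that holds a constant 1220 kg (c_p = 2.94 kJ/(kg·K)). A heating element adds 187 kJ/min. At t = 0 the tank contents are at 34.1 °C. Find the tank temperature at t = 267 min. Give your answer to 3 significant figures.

40.6 °C

M c_p dT/dt = ṁ c_p (T_in − T) + Q̇.
τ = M/ṁ = 480.31 min; T_ss = T_in + Q̇/(ṁ c_p) = 24.4 + 187/(2.54·2.94) = 49.442 °C.
This is linear first-order; T(t) = T_ss + (T₀ − T_ss) e^(−t/τ).
T(267) = 49.442 + (-15.342)·e^(−267/480.31) = 49.442 + (-15.342)·0.57356 = 40.642 °C.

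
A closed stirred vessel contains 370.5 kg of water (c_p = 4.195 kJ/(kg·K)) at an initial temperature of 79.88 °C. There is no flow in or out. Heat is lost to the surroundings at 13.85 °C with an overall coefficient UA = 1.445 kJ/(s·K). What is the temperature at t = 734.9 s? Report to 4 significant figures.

M c_p dT/dt = −UA(T − T_amb).
dT/dt = (T_ss − T)/τ with T_ss = T_amb = 13.8500 °C, τ = M c_p/UA = 370.5·4.195/1.445 = 1075.60 s.
This is linear first-order; T(t) = T_ss + (T₀ − T_ss) e^(−t/τ).
T(734.9) = 13.8500 + (66.0300)·0.504976 = 47.1936 °C.

47.19 °C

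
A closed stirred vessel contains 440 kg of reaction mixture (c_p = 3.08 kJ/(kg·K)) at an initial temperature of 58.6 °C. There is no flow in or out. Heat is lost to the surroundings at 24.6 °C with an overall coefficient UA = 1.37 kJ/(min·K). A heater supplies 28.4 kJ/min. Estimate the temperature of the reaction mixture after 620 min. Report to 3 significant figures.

52.4 °C

Lumped-capacitance energy balance: M c_p dT/dt = UA(T_amb − T) + Q̇.
dT/dt = (T_ss − T)/τ with T_ss = T_amb + Q̇/UA = 24.6 + 28.4/1.37 = 45.330 °C, τ = M c_p/UA = 440·3.08/1.37 = 989.20 min.
Integrating: T(t) = T_ss + (T₀ − T_ss) e^(−t/τ).
T(620) = 45.330 + (13.270)·0.53431 = 52.420 °C.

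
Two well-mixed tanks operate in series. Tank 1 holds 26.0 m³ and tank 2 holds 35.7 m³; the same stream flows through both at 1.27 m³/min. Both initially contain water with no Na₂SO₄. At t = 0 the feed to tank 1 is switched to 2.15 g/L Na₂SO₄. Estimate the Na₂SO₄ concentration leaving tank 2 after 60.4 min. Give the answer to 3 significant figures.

1.53 g/L

Time constants: τᵢ = Vᵢ/Q for each well-mixed tank.
τ₁ = 26.0/1.27 = 20.472 min; τ₂ = 35.7/1.27 = 28.110 min.
Tank 1: C₁ = C_in(1 − e^(−t/τ₁)). Tank 2 (τ₁ ≠ τ₂): C₂ = C_in[1 − (τ₁ e^(−t/τ₁) − τ₂ e^(−t/τ₂))/(τ₁ − τ₂)].
At t = 60.4: e^(−t/τ₁) = 0.052324, e^(−t/τ₂) = 0.11664.
C₂ = 2.15·[1 − (20.472·0.052324 − 28.110·0.11664)/(-7.6378)] = 2.15·0.71097 = 1.5286 g/L.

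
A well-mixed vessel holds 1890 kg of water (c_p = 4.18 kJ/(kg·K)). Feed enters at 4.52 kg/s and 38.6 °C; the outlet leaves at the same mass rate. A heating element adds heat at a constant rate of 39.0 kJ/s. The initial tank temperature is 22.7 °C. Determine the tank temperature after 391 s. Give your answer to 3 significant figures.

Heat balance on the well-mixed liquid: M c_p dT/dt = ṁ c_p (T_in − T) + 39.0.
τ = M/ṁ = 418.14 s; T_ss = T_in + Q̇/(ṁ c_p) = 38.6 + 39.0/(4.52·4.18) = 40.664 °C.
This is linear first-order; T(t) = T_ss + (T₀ − T_ss) e^(−t/τ).
T(391) = 40.664 + (-17.964)·e^(−391/418.14) = 40.664 + (-17.964)·0.39255 = 33.612 °C.

33.6 °C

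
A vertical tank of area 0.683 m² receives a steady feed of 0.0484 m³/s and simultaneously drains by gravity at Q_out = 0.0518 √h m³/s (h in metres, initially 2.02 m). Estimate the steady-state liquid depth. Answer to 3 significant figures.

0.873 m

Level balance: A dh/dt = 0.0484 − 0.0518 √h. Setting dh/dt = 0:
Q_in = 0.0518 √h_ss ⇒ √h_ss = 0.0484/0.0518 = 0.93436.
h_ss = 0.93436² = 0.87303 m. (Since h₀ = 2.02 m > h_ss, the level will fall toward this value.)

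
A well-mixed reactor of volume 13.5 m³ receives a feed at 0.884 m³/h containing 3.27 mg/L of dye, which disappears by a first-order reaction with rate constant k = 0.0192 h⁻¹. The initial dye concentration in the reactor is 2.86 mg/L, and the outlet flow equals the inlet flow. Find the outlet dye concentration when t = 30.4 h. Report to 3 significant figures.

Accumulation = in − out − consumed: V dC/dt = Q C_in − Q C − k V C.
dC/dt = (Q/V) C_in − (Q/V + k) C; effective rate a = Q/V + k = 0.065481 + 0.0192 = 0.084681 h⁻¹.
C_ss = Q C_in/(Q + kV) = 2.5286 mg/L; C(t) = C_ss + (C₀ − C_ss) e^(−a t).
C(30.4) = 2.5286 + (0.33141)·e^(−0.084681·30.4) = 2.5286 + (0.33141)·0.076206 = 2.5538 mg/L.

2.55 mg/L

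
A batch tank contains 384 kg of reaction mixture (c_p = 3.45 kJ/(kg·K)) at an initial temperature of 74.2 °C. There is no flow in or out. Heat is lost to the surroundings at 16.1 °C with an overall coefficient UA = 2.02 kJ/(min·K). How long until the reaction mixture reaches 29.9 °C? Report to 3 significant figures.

Lumped-capacitance energy balance: M c_p dT/dt = UA(T_amb − T).
τ = M c_p/UA = 655.84 min; T_ss = T_amb = 16.100 °C.
T(t) = T_ss + (T₀ − T_ss)e^(−t/τ); set T = 29.9:
t = −τ ln[(T − T_ss)/(T₀ − T_ss)] = −655.84 · ln(0.23752) = 942.77 min.

943 min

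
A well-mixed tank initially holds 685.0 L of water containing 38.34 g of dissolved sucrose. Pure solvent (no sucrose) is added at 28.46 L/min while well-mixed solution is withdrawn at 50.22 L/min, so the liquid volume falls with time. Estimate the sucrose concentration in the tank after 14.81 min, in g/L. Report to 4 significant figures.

0.02437 g/L

Let m(t) be the amount of sucrose. Volume: V(t) = V₀ + (Q_in − Q_out) t = 685.0 − 21.7600 t; V(14.81) = 362.734 L.
Solute balance: dm/dt = 0 − Q_out C = −Q_out m/V(t).
dm/m = −Q_out dt/(V₀ − 21.7600 t); integrating gives ln(m/m₀) = −(Q_out/(Q_in−Q_out)) ln(V/V₀).
m = m₀ (V₀/V)^(Q_out/(Q_in−Q_out)) = 38.34 × (685.0/362.734)^(-2.30790) = 8.83966 g.
C = m/V = 8.83966/362.734 = 0.0243695 g/L.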